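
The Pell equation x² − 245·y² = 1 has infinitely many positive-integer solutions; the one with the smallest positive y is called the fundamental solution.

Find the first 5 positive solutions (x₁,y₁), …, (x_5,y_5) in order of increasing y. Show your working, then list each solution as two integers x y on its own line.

51841 3312
5374978561 343394784
557288527109761 35603857991376
57780789062419261441 3691479203918451648
5990827771012465337616001 382739946785069045776560

d=245: √d = [15; 1,1,1,7,6,7,1,1,1,30] (ℓ=10, even), read p_9/q_9
a_0=15:  p_0=15·1+0=15,  q_0=15·0+1=1
a_1=1:  p_1=1·15+1=16,  q_1=1·1+0=1
…
a_3=1:  p_3=1·31+16=47,  q_3=1·2+1=3
a_4=7:  p_4=7·47+31=360,  q_4=7·3+2=23
a_5=6:  p_5=6·360+47=2207,  q_5=6·23+3=141
a_6=7:  p_6=7·2207+360=15809,  q_6=7·141+23=1010
…
a_8=1:  p_8=1·18016+15809=33825,  q_8=1·1151+1010=2161
a_9=1:  p_9=1·33825+18016=51841,  q_9=1·2161+1151=3312
→ (51841, 3312).  Check: 51841²=2687489281, 245·3312²=2687489280, difference 1.
n=2: (51841,3312)∘(51841,3312) = (51841·51841+245·3312·3312, 51841·3312+3312·51841) = (5374978561,343394784)
n=3: (5374978561,343394784)∘(51841,3312) = (51841·5374978561+245·3312·343394784, 51841·343394784+3312·5374978561) = (557288527109761,35603857991376)
n=4: (557288527109761,35603857991376)∘(51841,3312) = (51841·557288527109761+245·3312·35603857991376, 51841·35603857991376+3312·557288527109761) = (57780789062419261441,3691479203918451648)
n=5: (57780789062419261441,3691479203918451648)∘(51841,3312) = (51841·57780789062419261441+245·3312·3691479203918451648, 51841·3691479203918451648+3312·57780789062419261441) = (5990827771012465337616001,382739946785069045776560)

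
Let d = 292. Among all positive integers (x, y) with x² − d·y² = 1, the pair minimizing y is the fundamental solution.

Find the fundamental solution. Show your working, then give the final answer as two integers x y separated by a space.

2281249 133500

√292 → a₀=17, period (11,2,1,3,8,3,1,2,11,34); ℓ=10 even so k=9
step 0: (17, 1)  from 17·(1,0) + (0,1)
step 1: (188, 11)  from 11·(17,1) + (1,0)
step 2: (393, 23)  from 2·(188,11) + (17,1)
step 3: (581, 34)  from 1·(393,23) + (188,11)
step 4: (2136, 125)  from 3·(581,34) + (393,23)
…
step 6: (55143, 3227)  from 3·(17669,1034) + (2136,125)
…
step 8: (200767, 11749)  from 2·(72812,4261) + (55143,3227)
step 9: (2281249, 133500)  from 11·(200767,11749) + (72812,4261)
fundamental: x₁=2281249, y₁=133500  (since 5204097000001 − 292·17822250000 = 1)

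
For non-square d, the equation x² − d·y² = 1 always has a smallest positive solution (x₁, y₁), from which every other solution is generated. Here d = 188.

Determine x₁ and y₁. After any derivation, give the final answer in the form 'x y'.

d=188: √d = [13; 1,2,2,6,2,2,1,26] (ℓ=8, even), read p_7/q_7
a_0=13:  p_0=13·1+0=13,  q_0=13·0+1=1
a_1=1:  p_1=1·13+1=14,  q_1=1·1+0=1
a_2=2:  p_2=2·14+13=41,  q_2=2·1+1=3
a_3=2:  p_3=2·41+14=96,  q_3=2·3+1=7
a_4=6:  p_4=6·96+41=617,  q_4=6·7+3=45
a_5=2:  p_5=2·617+96=1330,  q_5=2·45+7=97
a_6=2:  p_6=2·1330+617=3277,  q_6=2·97+45=239
a_7=1:  p_7=1·3277+1330=4607,  q_7=1·239+97=336
fundamental: x₁=4607, y₁=336  (since 21224449 − 188·112896 = 1)

4607 336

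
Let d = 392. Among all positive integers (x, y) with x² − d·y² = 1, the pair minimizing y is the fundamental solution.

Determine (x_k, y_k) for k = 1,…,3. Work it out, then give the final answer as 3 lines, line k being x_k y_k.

99 5
19601 990
3880899 196015

√392 → a₀=19, period (1,3,1,38); ℓ=4 even so k=3
a_0=19:  p_0=19·1+0=19,  q_0=19·0+1=1
a_1=1:  p_1=1·19+1=20,  q_1=1·1+0=1
a_2=3:  p_2=3·20+19=79,  q_2=3·1+1=4
a_3=1:  p_3=1·79+20=99,  q_3=1·4+1=5
fundamental: x₁=99, y₁=5  (since 9801 − 392·25 = 1)
(x_2, y_2) = (99·99 + 392·5·5, 99·5 + 5·99) = (19601, 990)
(x_3, y_3) = (99·19601 + 392·5·990, 99·990 + 5·19601) = (3880899, 196015)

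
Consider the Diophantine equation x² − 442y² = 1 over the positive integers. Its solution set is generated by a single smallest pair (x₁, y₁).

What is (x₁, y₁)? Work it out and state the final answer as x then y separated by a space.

[21; 42] for √442; ℓ=1 ⇒ convergent index 1
i=0: a=21 ⇒ p=21, q=1
i=1: a=42 ⇒ p=883, q=42
(x₁, y₁) = (883, 42);  883² − 442·42² = 1 ✓

883 42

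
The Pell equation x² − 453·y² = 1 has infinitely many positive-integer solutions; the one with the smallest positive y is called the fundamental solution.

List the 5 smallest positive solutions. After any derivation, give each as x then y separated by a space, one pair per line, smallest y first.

1653751 77700
5469784740001 256992905400
18091323967121133751 850004548596233100
59837090203895614338960001 2811391744490881177810800
197911295523547060893371760093751 9298683817686228472822980388500

[21; 3,1,1,10,14,10,1,1,3,42] for √453; ℓ=10 ⇒ convergent index 9
step 0: (21, 1)  from 21·(1,0) + (0,1)
step 1: (64, 3)  from 3·(21,1) + (1,0)
step 2: (85, 4)  from 1·(64,3) + (21,1)
step 3: (149, 7)  from 1·(85,4) + (64,3)
step 4: (1575, 74)  from 10·(149,7) + (85,4)
…
step 8: (469329, 22051)  from 1·(245764,11547) + (223565,10504)
step 9: (1653751, 77700)  from 3·(469329,22051) + (245764,11547)
fundamental: x₁=1653751, y₁=77700  (since 2734892370001 − 453·6037290000 = 1)
k=2:  x_2 = 1653751·1653751+453·77700·77700 = 5469784740001,  y_2 = 1653751·77700+77700·1653751 = 256992905400
k=3:  x_3 = 1653751·5469784740001+453·77700·256992905400 = 18091323967121133751,  y_3 = 1653751·256992905400+77700·5469784740001 = 850004548596233100
k=4:  x_4 = 1653751·18091323967121133751+453·77700·850004548596233100 = 59837090203895614338960001,  y_4 = 1653751·850004548596233100+77700·18091323967121133751 = 2811391744490881177810800
k=5:  x_5 = 1653751·59837090203895614338960001+453·77700·2811391744490881177810800 = 197911295523547060893371760093751,  y_5 = 1653751·2811391744490881177810800+77700·59837090203895614338960001 = 9298683817686228472822980388500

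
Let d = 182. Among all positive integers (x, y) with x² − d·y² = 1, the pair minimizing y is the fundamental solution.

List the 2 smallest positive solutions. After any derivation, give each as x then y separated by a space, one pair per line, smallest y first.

d=182: √d = [13; 2,26] (ℓ=2, even), read p_1/q_1
i=0: a=13 ⇒ p=13, q=1
i=1: a=2 ⇒ p=27, q=2
fundamental: x₁=27, y₁=2  (since 729 − 182·4 = 1)
(x_2, y_2) = (27·27 + 182·2·2, 27·2 + 2·27) = (1457, 108)

27 2
1457 108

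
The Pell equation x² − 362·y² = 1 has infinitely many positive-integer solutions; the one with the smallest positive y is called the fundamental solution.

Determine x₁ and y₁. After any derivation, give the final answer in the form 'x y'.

723 38

√362 = [19; 38, …], period ℓ=1 (odd) → k=1
step 0: (19, 1)  from 19·(1,0) + (0,1)
step 1: (723, 38)  from 38·(19,1) + (1,0)
(x₁, y₁) = (723, 38);  723² − 362·38² = 1 ✓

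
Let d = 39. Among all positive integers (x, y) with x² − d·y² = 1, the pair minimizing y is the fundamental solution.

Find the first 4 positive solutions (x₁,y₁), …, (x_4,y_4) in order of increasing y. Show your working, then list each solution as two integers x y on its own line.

[6; 4,12] for √39; ℓ=2 ⇒ convergent index 1
step 0: (6, 1)  from 6·(1,0) + (0,1)
step 1: (25, 4)  from 4·(6,1) + (1,0)
→ (25, 4).  Check: 25²=625, 39·4²=624, difference 1.
(x_2, y_2) = (25·25 + 39·4·4, 25·4 + 4·25) = (1249, 200)
(x_3, y_3) = (25·1249 + 39·4·200, 25·200 + 4·1249) = (62425, 9996)
(x_4, y_4) = (25·62425 + 39·4·9996, 25·9996 + 4·62425) = (3120001, 499600)

25 4
1249 200
62425 9996
3120001 499600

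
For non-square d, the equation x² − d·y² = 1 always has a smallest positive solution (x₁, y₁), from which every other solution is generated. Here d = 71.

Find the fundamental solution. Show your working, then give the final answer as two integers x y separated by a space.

d=71: √d = [8; 2,2,1,7,1,2,2,16] (ℓ=8, even), read p_7/q_7
step 0: (8, 1)  from 8·(1,0) + (0,1)
step 1: (17, 2)  from 2·(8,1) + (1,0)
…
step 4: (455, 54)  from 7·(59,7) + (42,5)
…
step 6: (1483, 176)  from 2·(514,61) + (455,54)
step 7: (3480, 413)  from 2·(1483,176) + (514,61)
(x₁, y₁) = (3480, 413);  3480² − 71·413² = 1 ✓

3480 413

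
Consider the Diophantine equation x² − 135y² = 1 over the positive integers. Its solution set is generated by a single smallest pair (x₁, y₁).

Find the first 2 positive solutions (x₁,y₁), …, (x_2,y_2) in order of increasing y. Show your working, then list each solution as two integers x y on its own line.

d=135: √d = [11; 1,1,1,1,1,1,1,22] (ℓ=8, even), read p_7/q_7
a_0=11:  p_0=11·1+0=11,  q_0=11·0+1=1
a_1=1:  p_1=1·11+1=12,  q_1=1·1+0=1
a_2=1:  p_2=1·12+11=23,  q_2=1·1+1=2
…
a_5=1:  p_5=1·58+35=93,  q_5=1·5+3=8
a_6=1:  p_6=1·93+58=151,  q_6=1·8+5=13
a_7=1:  p_7=1·151+93=244,  q_7=1·13+8=21
(x₁, y₁) = (244, 21);  244² − 135·21² = 1 ✓
k=2:  x_2 = 244·244+135·21·21 = 119071,  y_2 = 244·21+21·244 = 10248

244 21
119071 10248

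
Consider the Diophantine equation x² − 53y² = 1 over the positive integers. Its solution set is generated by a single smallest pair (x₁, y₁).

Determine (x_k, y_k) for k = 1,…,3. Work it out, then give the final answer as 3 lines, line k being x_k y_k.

66249 9100
8777860001 1205731800
1163048894346249 159757052027300

√53 → a₀=7, period (3,1,1,3,14); ℓ=5 odd so k=9
k=0  a_k=7  p_k/q_k = 7/1
…
k=2  a_k=1  p_k/q_k = 29/4
k=3  a_k=1  p_k/q_k = 51/7
k=4  a_k=3  p_k/q_k = 182/25
k=5  a_k=14  p_k/q_k = 2599/357
…
k=7  a_k=1  p_k/q_k = 10578/1453
k=8  a_k=1  p_k/q_k = 18557/2549
k=9  a_k=3  p_k/q_k = 66249/9100
(x₁, y₁) = (66249, 9100);  66249² − 53·9100² = 1 ✓
(66249+9100√53)^2 = 8777860001 + 1205731800√53
(66249+9100√53)^3 = 1163048894346249 + 159757052027300√53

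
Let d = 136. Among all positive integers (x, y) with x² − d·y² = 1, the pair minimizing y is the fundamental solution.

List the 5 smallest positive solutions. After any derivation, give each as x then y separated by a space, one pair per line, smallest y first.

35 3
2449 210
171395 14697
11995201 1028580
839492675 71985903

[11; 1,1,1,22] for √136; ℓ=4 ⇒ convergent index 3
a_0=11:  p_0=11·1+0=11,  q_0=11·0+1=1
…
a_2=1:  p_2=1·12+11=23,  q_2=1·1+1=2
a_3=1:  p_3=1·23+12=35,  q_3=1·2+1=3
→ (35, 3).  Check: 35²=1225, 136·3²=1224, difference 1.
k=2:  x_2 = 35·35+136·3·3 = 2449,  y_2 = 35·3+3·35 = 210
k=3:  x_3 = 35·2449+136·3·210 = 171395,  y_3 = 35·210+3·2449 = 14697
k=4:  x_4 = 35·171395+136·3·14697 = 11995201,  y_4 = 35·14697+3·171395 = 1028580
k=5:  x_5 = 35·11995201+136·3·1028580 = 839492675,  y_5 = 35·1028580+3·11995201 = 71985903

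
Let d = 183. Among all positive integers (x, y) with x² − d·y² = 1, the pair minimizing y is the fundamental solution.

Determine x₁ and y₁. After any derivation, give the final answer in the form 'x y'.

487 36

d=183: √d = [13; 1,1,8,1,1,26] (ℓ=6, even), read p_5/q_5
i=0: a=13 ⇒ p=13, q=1
…
i=2: a=1 ⇒ p=27, q=2
…
i=4: a=1 ⇒ p=257, q=19
i=5: a=1 ⇒ p=487, q=36
fundamental: x₁=487, y₁=36  (since 237169 − 183·1296 = 1)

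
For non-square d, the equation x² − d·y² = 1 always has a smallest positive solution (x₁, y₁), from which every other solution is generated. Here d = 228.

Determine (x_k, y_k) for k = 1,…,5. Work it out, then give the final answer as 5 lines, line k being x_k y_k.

[15; 10,30] for √228; ℓ=2 ⇒ convergent index 1
a_0=15:  p_0=15·1+0=15,  q_0=15·0+1=1
a_1=10:  p_1=10·15+1=151,  q_1=10·1+0=10
fundamental: x₁=151, y₁=10  (since 22801 − 228·100 = 1)
k=2:  x_2 = 151·151+228·10·10 = 45601,  y_2 = 151·10+10·151 = 3020
k=3:  x_3 = 151·45601+228·10·3020 = 13771351,  y_3 = 151·3020+10·45601 = 912030
k=4:  x_4 = 151·13771351+228·10·912030 = 4158902401,  y_4 = 151·912030+10·13771351 = 275430040
k=5:  x_5 = 151·4158902401+228·10·275430040 = 1255974753751,  y_5 = 151·275430040+10·4158902401 = 83178960050

151 10
45601 3020
13771351 912030
4158902401 275430040
1255974753751 83178960050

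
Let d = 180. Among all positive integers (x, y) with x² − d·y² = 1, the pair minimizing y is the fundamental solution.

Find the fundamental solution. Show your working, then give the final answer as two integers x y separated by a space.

161 12

[13; 2,2,2,26] for √180; ℓ=4 ⇒ convergent index 3
a_0=13:  p_0=13·1+0=13,  q_0=13·0+1=1
…
a_2=2:  p_2=2·27+13=67,  q_2=2·2+1=5
a_3=2:  p_3=2·67+27=161,  q_3=2·5+2=12
(x₁, y₁) = (161, 12);  161² − 180·12² = 1 ✓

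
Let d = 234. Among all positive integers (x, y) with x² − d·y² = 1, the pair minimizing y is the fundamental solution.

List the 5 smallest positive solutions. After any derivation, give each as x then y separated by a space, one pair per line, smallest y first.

5201 340
54100801 3536680
562756526801 36788545020
5853793337683201 382674441761360
60891157735824130001 3980579506413121700

[15; 3,2,1,2,1,2,3,30] for √234; ℓ=8 ⇒ convergent index 7
step 0: (15, 1)  from 15·(1,0) + (0,1)
step 1: (46, 3)  from 3·(15,1) + (1,0)
…
step 4: (413, 27)  from 2·(153,10) + (107,7)
step 5: (566, 37)  from 1·(413,27) + (153,10)
step 6: (1545, 101)  from 2·(566,37) + (413,27)
step 7: (5201, 340)  from 3·(1545,101) + (566,37)
→ (5201, 340).  Check: 5201²=27050401, 234·340²=27050400, difference 1.
k=2:  x_2 = 5201·5201+234·340·340 = 54100801,  y_2 = 5201·340+340·5201 = 3536680
k=3:  x_3 = 5201·54100801+234·340·3536680 = 562756526801,  y_3 = 5201·3536680+340·54100801 = 36788545020
k=4:  x_4 = 5201·562756526801+234·340·36788545020 = 5853793337683201,  y_4 = 5201·36788545020+340·562756526801 = 382674441761360
k=5:  x_5 = 5201·5853793337683201+234·340·382674441761360 = 60891157735824130001,  y_5 = 5201·382674441761360+340·5853793337683201 = 3980579506413121700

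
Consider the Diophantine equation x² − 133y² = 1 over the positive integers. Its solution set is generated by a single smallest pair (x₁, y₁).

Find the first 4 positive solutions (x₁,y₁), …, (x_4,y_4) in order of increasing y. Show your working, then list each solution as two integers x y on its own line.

2588599 224460
13401689565601 1162073863080
69383200415647777399 6016286479789825380
359210566425477440164982401 31147506330593762303822160

√133 = [11; 1,1,7,5,1,…,1,1,22, …], period ℓ=16 (even) → k=15
step 0: (11, 1)  from 11·(1,0) + (0,1)
step 1: (12, 1)  from 1·(11,1) + (1,0)
step 2: (23, 2)  from 1·(12,1) + (11,1)
step 3: (173, 15)  from 7·(23,2) + (12,1)
…
step 5: (1061, 92)  from 1·(888,77) + (173,15)
step 6: (1949, 169)  from 1·(1061,92) + (888,77)
step 7: (3010, 261)  from 1·(1949,169) + (1061,92)
step 8: (7969, 691)  from 2·(3010,261) + (1949,169)
…
step 10: (18948, 1643)  from 1·(10979,952) + (7969,691)
step 11: (29927, 2595)  from 1·(18948,1643) + (10979,952)
step 12: (168583, 14618)  from 5·(29927,2595) + (18948,1643)
step 13: (1210008, 104921)  from 7·(168583,14618) + (29927,2595)
step 14: (1378591, 119539)  from 1·(1210008,104921) + (168583,14618)
step 15: (2588599, 224460)  from 1·(1378591,119539) + (1210008,104921)
→ (2588599, 224460).  Check: 2588599²=6700844782801, 133·224460²=6700844782800, difference 1.
n=2: (2588599,224460)∘(2588599,224460) = (2588599·2588599+133·224460·224460, 2588599·224460+224460·2588599) = (13401689565601,1162073863080)
n=3: (13401689565601,1162073863080)∘(2588599,224460) = (2588599·13401689565601+133·224460·1162073863080, 2588599·1162073863080+224460·13401689565601) = (69383200415647777399,6016286479789825380)
n=4: (69383200415647777399,6016286479789825380)∘(2588599,224460) = (2588599·69383200415647777399+133·224460·6016286479789825380, 2588599·6016286479789825380+224460·69383200415647777399) = (359210566425477440164982401,31147506330593762303822160)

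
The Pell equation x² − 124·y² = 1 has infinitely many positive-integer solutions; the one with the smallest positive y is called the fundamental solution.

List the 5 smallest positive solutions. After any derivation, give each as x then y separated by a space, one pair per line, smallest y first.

4620799 414960
42703566796801 3834893506080
394649197502177907199 35440544156001500880
3647189234337689639247667201 327527261991011323636100160
33705856733676329245494460531519999 3026875289361570825948579964954800

d=124: √d = [11; 7,2,1,1,1,…,2,7,22] (ℓ=16, even), read p_15/q_15
step 0: (11, 1)  from 11·(1,0) + (0,1)
step 1: (78, 7)  from 7·(11,1) + (1,0)
step 2: (167, 15)  from 2·(78,7) + (11,1)
step 3: (245, 22)  from 1·(167,15) + (78,7)
step 4: (412, 37)  from 1·(245,22) + (167,15)
step 5: (657, 59)  from 1·(412,37) + (245,22)
step 6: (2383, 214)  from 3·(657,59) + (412,37)
step 7: (3040, 273)  from 1·(2383,214) + (657,59)
step 8: (14543, 1306)  from 4·(3040,273) + (2383,214)
step 9: (17583, 1579)  from 1·(14543,1306) + (3040,273)
step 10: (67292, 6043)  from 3·(17583,1579) + (14543,1306)
step 11: (84875, 7622)  from 1·(67292,6043) + (17583,1579)
step 12: (152167, 13665)  from 1·(84875,7622) + (67292,6043)
step 13: (237042, 21287)  from 1·(152167,13665) + (84875,7622)
step 14: (626251, 56239)  from 2·(237042,21287) + (152167,13665)
step 15: (4620799, 414960)  from 7·(626251,56239) + (237042,21287)
(x₁, y₁) = (4620799, 414960);  4620799² − 124·414960² = 1 ✓
(x_2, y_2) = (4620799·4620799 + 124·414960·414960, 4620799·414960 + 414960·4620799) = (42703566796801, 3834893506080)
(x_3, y_3) = (4620799·42703566796801 + 124·414960·3834893506080, 4620799·3834893506080 + 414960·42703566796801) = (394649197502177907199, 35440544156001500880)
(x_4, y_4) = (4620799·394649197502177907199 + 124·414960·35440544156001500880, 4620799·35440544156001500880 + 414960·394649197502177907199) = (3647189234337689639247667201, 327527261991011323636100160)
(x_5, y_5) = (4620799·3647189234337689639247667201 + 124·414960·327527261991011323636100160, 4620799·327527261991011323636100160 + 414960·3647189234337689639247667201) = (33705856733676329245494460531519999, 3026875289361570825948579964954800)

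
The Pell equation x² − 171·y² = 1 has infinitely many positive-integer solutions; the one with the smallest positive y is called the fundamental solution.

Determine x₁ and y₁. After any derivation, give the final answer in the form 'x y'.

[13; 13,26] for √171; ℓ=2 ⇒ convergent index 1
i=0: a=13 ⇒ p=13, q=1
i=1: a=13 ⇒ p=170, q=13
→ (170, 13).  Check: 170²=28900, 171·13²=28899, difference 1.

170 13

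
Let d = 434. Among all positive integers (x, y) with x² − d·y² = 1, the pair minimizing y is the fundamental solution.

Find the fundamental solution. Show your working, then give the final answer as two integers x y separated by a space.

√434 = [20; 1,4,1,40, …], period ℓ=4 (even) → k=3
k=0  a_k=20  p_k/q_k = 20/1
k=1  a_k=1  p_k/q_k = 21/1
k=2  a_k=4  p_k/q_k = 104/5
k=3  a_k=1  p_k/q_k = 125/6
fundamental: x₁=125, y₁=6  (since 15625 − 434·36 = 1)

125 6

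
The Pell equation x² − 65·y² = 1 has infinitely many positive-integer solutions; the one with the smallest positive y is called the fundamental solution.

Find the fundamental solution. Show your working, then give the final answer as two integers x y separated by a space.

√65 = [8; 16, …], period ℓ=1 (odd) → k=1
i=0: a=8 ⇒ p=8, q=1
i=1: a=16 ⇒ p=129, q=16
(x₁, y₁) = (129, 16);  129² − 65·16² = 1 ✓

129 16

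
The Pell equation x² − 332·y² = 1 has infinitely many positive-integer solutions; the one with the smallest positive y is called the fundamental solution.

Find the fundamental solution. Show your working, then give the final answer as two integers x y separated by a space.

13447 738

√332 → a₀=18, period (4,1,1,8,1,1,4,36); ℓ=8 even so k=7
i=0: a=18 ⇒ p=18, q=1
i=1: a=4 ⇒ p=73, q=4
i=2: a=1 ⇒ p=91, q=5
i=3: a=1 ⇒ p=164, q=9
…
i=5: a=1 ⇒ p=1567, q=86
i=6: a=1 ⇒ p=2970, q=163
i=7: a=4 ⇒ p=13447, q=738
fundamental: x₁=13447, y₁=738  (since 180821809 − 332·544644 = 1)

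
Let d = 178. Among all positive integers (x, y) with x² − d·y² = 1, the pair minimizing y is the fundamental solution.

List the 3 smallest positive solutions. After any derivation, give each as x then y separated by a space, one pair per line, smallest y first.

d=178: √d = [13; 2,1,12,1,2,26] (ℓ=6, even), read p_5/q_5
k=0  a_k=13  p_k/q_k = 13/1
…
k=4  a_k=1  p_k/q_k = 547/41
k=5  a_k=2  p_k/q_k = 1601/120
→ (1601, 120).  Check: 1601²=2563201, 178·120²=2563200, difference 1.
n=2: (1601,120)∘(1601,120) = (1601·1601+178·120·120, 1601·120+120·1601) = (5126401,384240)
n=3: (5126401,384240)∘(1601,120) = (1601·5126401+178·120·384240, 1601·384240+120·5126401) = (16414734401,1230336360)

1601 120
5126401 384240
16414734401 1230336360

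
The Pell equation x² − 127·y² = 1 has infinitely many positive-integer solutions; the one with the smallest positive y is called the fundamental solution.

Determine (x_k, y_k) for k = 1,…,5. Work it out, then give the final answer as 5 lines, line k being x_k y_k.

[11; 3,1,2,2,7,11,7,2,2,1,3,22] for √127; ℓ=12 ⇒ convergent index 11
step 0: (11, 1)  from 11·(1,0) + (0,1)
…
step 2: (45, 4)  from 1·(34,3) + (11,1)
step 3: (124, 11)  from 2·(45,4) + (34,3)
step 4: (293, 26)  from 2·(124,11) + (45,4)
step 5: (2175, 193)  from 7·(293,26) + (124,11)
step 6: (24218, 2149)  from 11·(2175,193) + (293,26)
step 7: (171701, 15236)  from 7·(24218,2149) + (2175,193)
step 8: (367620, 32621)  from 2·(171701,15236) + (24218,2149)
…
step 10: (1274561, 113099)  from 1·(906941,80478) + (367620,32621)
step 11: (4730624, 419775)  from 3·(1274561,113099) + (906941,80478)
→ (4730624, 419775).  Check: 4730624²=22378803429376, 127·419775²=22378803429375, difference 1.
k=2:  x_2 = 4730624·4730624+127·419775·419775 = 44757606858751,  y_2 = 4730624·419775+419775·4730624 = 3971595379200
k=3:  x_3 = 4730624·44757606858751+127·419775·3971595379200 = 423462818377139450624,  y_3 = 4730624·3971595379200+419775·44757606858751 = 37576248838264821825
k=4:  x_4 = 4730624·423462818377139450624+127·419775·37576248838264821825 = 4006486743445029115330560001,  y_4 = 4730624·37576248838264821825+419775·423462818377139450624 = 355518209168531397366758400
k=5:  x_5 = 4730624·4006486743445029115330560001+127·419775·355518209168531397366758400 = 37906364688445371364544653008890624,  y_5 = 4730624·355518209168531397366758400+419775·4006486743445029115330560001 = 3363645945459311770024609913661375

4730624 419775
44757606858751 3971595379200
423462818377139450624 37576248838264821825
4006486743445029115330560001 355518209168531397366758400
37906364688445371364544653008890624 3363645945459311770024609913661375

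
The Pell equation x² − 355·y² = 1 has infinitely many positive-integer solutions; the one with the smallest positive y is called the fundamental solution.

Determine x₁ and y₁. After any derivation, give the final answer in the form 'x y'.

954809 50676

√355 = [18; 1,5,3,3,1,6,1,3,3,5,1,36, …], period ℓ=12 (even) → k=11
i=0: a=18 ⇒ p=18, q=1
i=1: a=1 ⇒ p=19, q=1
…
i=3: a=3 ⇒ p=358, q=19
…
i=5: a=1 ⇒ p=1545, q=82
…
i=8: a=3 ⇒ p=46463, q=2466
i=9: a=3 ⇒ p=151391, q=8035
i=10: a=5 ⇒ p=803418, q=42641
i=11: a=1 ⇒ p=954809, q=50676
→ (954809, 50676).  Check: 954809²=911660226481, 355·50676²=911660226480, difference 1.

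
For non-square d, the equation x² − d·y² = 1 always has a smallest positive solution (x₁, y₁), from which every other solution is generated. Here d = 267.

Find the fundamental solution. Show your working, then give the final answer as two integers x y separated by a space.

2402 147

d=267: √d = [16; 2,1,15,1,2,32] (ℓ=6, even), read p_5/q_5
step 0: (16, 1)  from 16·(1,0) + (0,1)
step 1: (33, 2)  from 2·(16,1) + (1,0)
…
step 4: (817, 50)  from 1·(768,47) + (49,3)
step 5: (2402, 147)  from 2·(817,50) + (768,47)
fundamental: x₁=2402, y₁=147  (since 5769604 − 267·21609 = 1)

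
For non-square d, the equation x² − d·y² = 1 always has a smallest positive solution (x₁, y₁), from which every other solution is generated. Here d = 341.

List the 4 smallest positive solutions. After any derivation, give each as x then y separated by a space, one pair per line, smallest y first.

10626551 575460
225847172311201 12230310076920
4799952989541519968951 259932027556408030380
102013890481930631287980124801 5524361894723138392975161840

√341 → a₀=18, period (2,6,1,8,2,…,6,2,36); ℓ=14 even so k=13
a_0=18:  p_0=18·1+0=18,  q_0=18·0+1=1
…
a_2=6:  p_2=6·37+18=240,  q_2=6·2+1=13
a_3=1:  p_3=1·240+37=277,  q_3=1·13+2=15
…
a_7=2:  p_7=2·7645+5189=20479,  q_7=2·414+281=1109
a_8=1:  p_8=1·20479+7645=28124,  q_8=1·1109+414=1523
a_9=2:  p_9=2·28124+20479=76727,  q_9=2·1523+1109=4155
a_10=8:  p_10=8·76727+28124=641940,  q_10=8·4155+1523=34763
a_11=1:  p_11=1·641940+76727=718667,  q_11=1·34763+4155=38918
a_12=6:  p_12=6·718667+641940=4953942,  q_12=6·38918+34763=268271
a_13=2:  p_13=2·4953942+718667=10626551,  q_13=2·268271+38918=575460
fundamental: x₁=10626551, y₁=575460  (since 112923586155601 − 341·331154211600 = 1)
k=2:  x_2 = 10626551·10626551+341·575460·575460 = 225847172311201,  y_2 = 10626551·575460+575460·10626551 = 12230310076920
k=3:  x_3 = 10626551·225847172311201+341·575460·12230310076920 = 4799952989541519968951,  y_3 = 10626551·12230310076920+575460·225847172311201 = 259932027556408030380
k=4:  x_4 = 10626551·4799952989541519968951+341·575460·259932027556408030380 = 102013890481930631287980124801,  y_4 = 10626551·259932027556408030380+575460·4799952989541519968951 = 5524361894723138392975161840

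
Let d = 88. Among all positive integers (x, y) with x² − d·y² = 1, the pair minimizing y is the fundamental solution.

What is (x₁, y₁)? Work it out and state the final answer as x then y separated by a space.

d=88: √d = [9; 2,1,1,1,2,18] (ℓ=6, even), read p_5/q_5
i=0: a=9 ⇒ p=9, q=1
i=1: a=2 ⇒ p=19, q=2
i=2: a=1 ⇒ p=28, q=3
i=3: a=1 ⇒ p=47, q=5
i=4: a=1 ⇒ p=75, q=8
i=5: a=2 ⇒ p=197, q=21
(x₁, y₁) = (197, 21);  197² − 88·21² = 1 ✓

197 21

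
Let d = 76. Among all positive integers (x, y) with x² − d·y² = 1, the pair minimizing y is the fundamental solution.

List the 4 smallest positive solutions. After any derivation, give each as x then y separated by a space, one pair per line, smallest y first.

d=76: √d = [8; 1,2,1,1,5,4,5,1,1,2,1,16] (ℓ=12, even), read p_11/q_11
i=0: a=8 ⇒ p=8, q=1
…
i=3: a=1 ⇒ p=35, q=4
…
i=6: a=4 ⇒ p=1421, q=163
i=7: a=5 ⇒ p=7445, q=854
…
i=10: a=2 ⇒ p=41488, q=4759
i=11: a=1 ⇒ p=57799, q=6630
(x₁, y₁) = (57799, 6630);  57799² − 76·6630² = 1 ✓
(x_2, y_2) = (57799·57799 + 76·6630·6630, 57799·6630 + 6630·57799) = (6681448801, 766414740)
(x_3, y_3) = (57799·6681448801 + 76·6630·766414740, 57799·766414740 + 6630·6681448801) = (772362118440199, 88596011107890)
(x_4, y_4) = (57799·772362118440199 + 76·6630·88596011107890, 57799·88596011107890 + 6630·772362118440199) = (89283516160768675201, 10241521691283453480)

57799 6630
6681448801 766414740
772362118440199 88596011107890
89283516160768675201 10241521691283453480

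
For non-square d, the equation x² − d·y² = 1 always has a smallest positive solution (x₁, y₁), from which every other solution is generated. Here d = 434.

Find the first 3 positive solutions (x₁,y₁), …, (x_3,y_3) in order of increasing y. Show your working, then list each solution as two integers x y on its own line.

[20; 1,4,1,40] for √434; ℓ=4 ⇒ convergent index 3
i=0: a=20 ⇒ p=20, q=1
…
i=2: a=4 ⇒ p=104, q=5
i=3: a=1 ⇒ p=125, q=6
→ (125, 6).  Check: 125²=15625, 434·6²=15624, difference 1.
k=2:  x_2 = 125·125+434·6·6 = 31249,  y_2 = 125·6+6·125 = 1500
k=3:  x_3 = 125·31249+434·6·1500 = 7812125,  y_3 = 125·1500+6·31249 = 374994

125 6
31249 1500
7812125 374994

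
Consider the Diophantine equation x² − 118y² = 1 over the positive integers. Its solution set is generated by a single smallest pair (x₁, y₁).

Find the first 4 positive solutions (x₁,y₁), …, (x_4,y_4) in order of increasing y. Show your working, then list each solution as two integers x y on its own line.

[10; 1,6,3,2,10,2,3,6,1,20] for √118; ℓ=10 ⇒ convergent index 9
k=0  a_k=10  p_k/q_k = 10/1
k=1  a_k=1  p_k/q_k = 11/1
…
k=4  a_k=2  p_k/q_k = 554/51
…
k=6  a_k=2  p_k/q_k = 12112/1115
k=7  a_k=3  p_k/q_k = 42115/3877
k=8  a_k=6  p_k/q_k = 264802/24377
k=9  a_k=1  p_k/q_k = 306917/28254
fundamental: x₁=306917, y₁=28254  (since 94198044889 − 118·798288516 = 1)
(306917+28254√118)^2 = 188396089777 + 17343265836√118
(306917+28254√118)^3 = 115643925371868101 + 10645886241146970√118
(306917+28254√118)^4 = 70986173286526887819457 + 6534806934930865917144√118

306917 28254
188396089777 17343265836
115643925371868101 10645886241146970
70986173286526887819457 6534806934930865917144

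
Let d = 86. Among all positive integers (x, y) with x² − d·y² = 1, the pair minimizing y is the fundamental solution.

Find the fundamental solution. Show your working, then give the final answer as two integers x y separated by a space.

d=86: √d = [9; 3,1,1,1,8,1,1,1,3,18] (ℓ=10, even), read p_9/q_9
k=0  a_k=9  p_k/q_k = 9/1
k=1  a_k=3  p_k/q_k = 28/3
…
k=3  a_k=1  p_k/q_k = 65/7
k=4  a_k=1  p_k/q_k = 102/11
k=5  a_k=8  p_k/q_k = 881/95
k=6  a_k=1  p_k/q_k = 983/106
k=7  a_k=1  p_k/q_k = 1864/201
k=8  a_k=1  p_k/q_k = 2847/307
k=9  a_k=3  p_k/q_k = 10405/1122
(x₁, y₁) = (10405, 1122);  10405² − 86·1122² = 1 ✓

10405 1122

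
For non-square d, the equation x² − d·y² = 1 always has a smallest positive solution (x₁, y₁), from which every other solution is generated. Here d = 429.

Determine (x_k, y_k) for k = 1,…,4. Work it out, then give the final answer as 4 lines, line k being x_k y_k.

√429 = [20; 1,2,2,9,1,12,1,9,2,2,1,40, …], period ℓ=12 (even) → k=11
k=0  a_k=20  p_k/q_k = 20/1
k=1  a_k=1  p_k/q_k = 21/1
k=2  a_k=2  p_k/q_k = 62/3
…
k=5  a_k=1  p_k/q_k = 1512/73
…
k=8  a_k=9  p_k/q_k = 208718/10077
k=9  a_k=2  p_k/q_k = 438459/21169
k=10  a_k=2  p_k/q_k = 1085636/52415
k=11  a_k=1  p_k/q_k = 1524095/73584
fundamental: x₁=1524095, y₁=73584  (since 2322865569025 − 429·5414605056 = 1)
(x_2, y_2) = (1524095·1524095 + 429·73584·73584, 1524095·73584 + 73584·1524095) = (4645731138049, 224298012960)
(x_3, y_3) = (1524095·4645731138049 + 429·73584·224298012960, 1524095·224298012960 + 73584·4645731138049) = (14161071197688057215, 683702960124468816)
(x_4, y_4) = (1524095·14161071197688057215 + 429·73584·683702960124468816, 1524095·683702960124468816 + 73584·14161071197688057215) = (43165635614076113391052801, 2084056526021580302230080)

1524095 73584
4645731138049 224298012960
14161071197688057215 683702960124468816
43165635614076113391052801 2084056526021580302230080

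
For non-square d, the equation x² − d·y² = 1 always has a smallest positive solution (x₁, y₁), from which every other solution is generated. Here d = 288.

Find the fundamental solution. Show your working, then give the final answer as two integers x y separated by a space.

d=288: √d = [16; 1,32] (ℓ=2, even), read p_1/q_1
step 0: (16, 1)  from 16·(1,0) + (0,1)
step 1: (17, 1)  from 1·(16,1) + (1,0)
→ (17, 1).  Check: 17²=289, 288·1²=288, difference 1.

17 1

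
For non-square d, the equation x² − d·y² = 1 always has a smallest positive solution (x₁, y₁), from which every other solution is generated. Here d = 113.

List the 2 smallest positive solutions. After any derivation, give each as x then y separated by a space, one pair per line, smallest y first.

1204353 113296
2900932297217 272896754976

[10; 1,1,1,2,2,1,1,1,20] for √113; ℓ=9 ⇒ convergent index 17
step 0: (10, 1)  from 10·(1,0) + (0,1)
step 1: (11, 1)  from 1·(10,1) + (1,0)
…
step 3: (32, 3)  from 1·(21,2) + (11,1)
…
step 9: (16009, 1506)  from 20·(776,73) + (489,46)
…
step 15: (445435, 41903)  from 1·(313483,29490) + (131952,12413)
step 16: (758918, 71393)  from 1·(445435,41903) + (313483,29490)
step 17: (1204353, 113296)  from 1·(758918,71393) + (445435,41903)
fundamental: x₁=1204353, y₁=113296  (since 1450466148609 − 113·12835983616 = 1)
n=2: (1204353,113296)∘(1204353,113296) = (1204353·1204353+113·113296·113296, 1204353·113296+113296·1204353) = (2900932297217,272896754976)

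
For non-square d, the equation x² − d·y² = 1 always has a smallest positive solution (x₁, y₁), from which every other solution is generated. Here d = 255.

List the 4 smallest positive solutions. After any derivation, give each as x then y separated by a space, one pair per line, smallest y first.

√255 → a₀=15, period (1,30); ℓ=2 even so k=1
step 0: (15, 1)  from 15·(1,0) + (0,1)
step 1: (16, 1)  from 1·(15,1) + (1,0)
fundamental: x₁=16, y₁=1  (since 256 − 255·1 = 1)
n=2: (16,1)∘(16,1) = (16·16+255·1·1, 16·1+1·16) = (511,32)
n=3: (511,32)∘(16,1) = (16·511+255·1·32, 16·32+1·511) = (16336,1023)
n=4: (16336,1023)∘(16,1) = (16·16336+255·1·1023, 16·1023+1·16336) = (522241,32704)

16 1
511 32
16336 1023
522241 32704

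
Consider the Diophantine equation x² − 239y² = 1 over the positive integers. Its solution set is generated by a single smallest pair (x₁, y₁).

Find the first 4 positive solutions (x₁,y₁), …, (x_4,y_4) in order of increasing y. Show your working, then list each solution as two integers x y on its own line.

6195120 400729
76759023628799 4965128484960
951062724926484326640 61519133559490389671
11783895416893046404284364801 762236829394135240588726080

√239 → a₀=15, period (2,5,1,2,4,15,4,2,1,5,2,30); ℓ=12 even so k=11
i=0: a=15 ⇒ p=15, q=1
i=1: a=2 ⇒ p=31, q=2
i=2: a=5 ⇒ p=170, q=11
i=3: a=1 ⇒ p=201, q=13
i=4: a=2 ⇒ p=572, q=37
i=5: a=4 ⇒ p=2489, q=161
i=6: a=15 ⇒ p=37907, q=2452
i=7: a=4 ⇒ p=154117, q=9969
i=8: a=2 ⇒ p=346141, q=22390
i=9: a=1 ⇒ p=500258, q=32359
i=10: a=5 ⇒ p=2847431, q=184185
i=11: a=2 ⇒ p=6195120, q=400729
(x₁, y₁) = (6195120, 400729);  6195120² − 239·400729² = 1 ✓
k=2:  x_2 = 6195120·6195120+239·400729·400729 = 76759023628799,  y_2 = 6195120·400729+400729·6195120 = 4965128484960
k=3:  x_3 = 6195120·76759023628799+239·400729·4965128484960 = 951062724926484326640,  y_3 = 6195120·4965128484960+400729·76759023628799 = 61519133559490389671
k=4:  x_4 = 6195120·951062724926484326640+239·400729·61519133559490389671 = 11783895416893046404284364801,  y_4 = 6195120·61519133559490389671+400729·951062724926484326640 = 762236829394135240588726080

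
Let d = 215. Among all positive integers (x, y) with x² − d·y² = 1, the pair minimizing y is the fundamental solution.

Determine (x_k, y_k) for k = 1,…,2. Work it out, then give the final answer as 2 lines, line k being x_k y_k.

d=215: √d = [14; 1,1,1,28] (ℓ=4, even), read p_3/q_3
a_0=14:  p_0=14·1+0=14,  q_0=14·0+1=1
…
a_2=1:  p_2=1·15+14=29,  q_2=1·1+1=2
a_3=1:  p_3=1·29+15=44,  q_3=1·2+1=3
(x₁, y₁) = (44, 3);  44² − 215·3² = 1 ✓
n=2: (44,3)∘(44,3) = (44·44+215·3·3, 44·3+3·44) = (3871,264)

44 3
3871 264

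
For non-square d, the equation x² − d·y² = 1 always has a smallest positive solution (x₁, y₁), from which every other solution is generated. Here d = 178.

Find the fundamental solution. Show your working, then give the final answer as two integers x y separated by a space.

[13; 2,1,12,1,2,26] for √178; ℓ=6 ⇒ convergent index 5
step 0: (13, 1)  from 13·(1,0) + (0,1)
step 1: (27, 2)  from 2·(13,1) + (1,0)
step 2: (40, 3)  from 1·(27,2) + (13,1)
…
step 4: (547, 41)  from 1·(507,38) + (40,3)
step 5: (1601, 120)  from 2·(547,41) + (507,38)
→ (1601, 120).  Check: 1601²=2563201, 178·120²=2563200, difference 1.

1601 120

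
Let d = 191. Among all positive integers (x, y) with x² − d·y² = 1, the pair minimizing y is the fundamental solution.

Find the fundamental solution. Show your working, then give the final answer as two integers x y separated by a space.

√191 = [13; 1,4,1,1,3,…,4,1,26, …], period ℓ=16 (even) → k=15
i=0: a=13 ⇒ p=13, q=1
i=1: a=1 ⇒ p=14, q=1
…
i=3: a=1 ⇒ p=83, q=6
i=4: a=1 ⇒ p=152, q=11
i=5: a=3 ⇒ p=539, q=39
…
i=7: a=2 ⇒ p=2999, q=217
i=8: a=13 ⇒ p=40217, q=2910
…
i=11: a=3 ⇒ p=704682, q=50989
…
i=14: a=4 ⇒ p=7377553, q=533821
i=15: a=1 ⇒ p=8994000, q=650783
fundamental: x₁=8994000, y₁=650783  (since 80892036000000 − 191·423518513089 = 1)

8994000 650783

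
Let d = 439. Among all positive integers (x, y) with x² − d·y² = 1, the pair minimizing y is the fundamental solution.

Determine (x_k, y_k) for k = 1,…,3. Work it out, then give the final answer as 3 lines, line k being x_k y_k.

[20; 1,19,1,40] for √439; ℓ=4 ⇒ convergent index 3
i=0: a=20 ⇒ p=20, q=1
i=1: a=1 ⇒ p=21, q=1
i=2: a=19 ⇒ p=419, q=20
i=3: a=1 ⇒ p=440, q=21
→ (440, 21).  Check: 440²=193600, 439·21²=193599, difference 1.
k=2:  x_2 = 440·440+439·21·21 = 387199,  y_2 = 440·21+21·440 = 18480
k=3:  x_3 = 440·387199+439·21·18480 = 340734680,  y_3 = 440·18480+21·387199 = 16262379

440 21
387199 18480
340734680 16262379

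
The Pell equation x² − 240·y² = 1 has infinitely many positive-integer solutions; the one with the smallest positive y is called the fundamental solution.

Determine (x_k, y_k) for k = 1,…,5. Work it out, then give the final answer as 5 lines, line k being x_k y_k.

d=240: √d = [15; 2,30] (ℓ=2, even), read p_1/q_1
step 0: (15, 1)  from 15·(1,0) + (0,1)
step 1: (31, 2)  from 2·(15,1) + (1,0)
(x₁, y₁) = (31, 2);  31² − 240·2² = 1 ✓
n=2: (31,2)∘(31,2) = (31·31+240·2·2, 31·2+2·31) = (1921,124)
n=3: (1921,124)∘(31,2) = (31·1921+240·2·124, 31·124+2·1921) = (119071,7686)
n=4: (119071,7686)∘(31,2) = (31·119071+240·2·7686, 31·7686+2·119071) = (7380481,476408)
n=5: (7380481,476408)∘(31,2) = (31·7380481+240·2·476408, 31·476408+2·7380481) = (457470751,29529610)

31 2
1921 124
119071 7686
7380481 476408
457470751 29529610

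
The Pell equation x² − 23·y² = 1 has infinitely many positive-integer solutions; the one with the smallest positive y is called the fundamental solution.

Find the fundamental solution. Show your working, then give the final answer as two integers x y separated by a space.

24 5

√23 → a₀=4, period (1,3,1,8); ℓ=4 even so k=3
step 0: (4, 1)  from 4·(1,0) + (0,1)
step 1: (5, 1)  from 1·(4,1) + (1,0)
step 2: (19, 4)  from 3·(5,1) + (4,1)
step 3: (24, 5)  from 1·(19,4) + (5,1)
→ (24, 5).  Check: 24²=576, 23·5²=575, difference 1.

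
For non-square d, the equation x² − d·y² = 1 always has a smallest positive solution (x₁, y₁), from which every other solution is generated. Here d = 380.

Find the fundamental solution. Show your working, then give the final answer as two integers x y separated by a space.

√380 = [19; 2,38, …], period ℓ=2 (even) → k=1
a_0=19:  p_0=19·1+0=19,  q_0=19·0+1=1
a_1=2:  p_1=2·19+1=39,  q_1=2·1+0=2
→ (39, 2).  Check: 39²=1521, 380·2²=1520, difference 1.

39 2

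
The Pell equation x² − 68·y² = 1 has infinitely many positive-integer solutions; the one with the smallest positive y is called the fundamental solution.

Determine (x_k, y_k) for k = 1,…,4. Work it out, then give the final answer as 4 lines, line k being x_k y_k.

33 4
2177 264
143649 17420
9478657 1149456

√68 = [8; 4,16, …], period ℓ=2 (even) → k=1
step 0: (8, 1)  from 8·(1,0) + (0,1)
step 1: (33, 4)  from 4·(8,1) + (1,0)
fundamental: x₁=33, y₁=4  (since 1089 − 68·16 = 1)
k=2:  x_2 = 33·33+68·4·4 = 2177,  y_2 = 33·4+4·33 = 264
k=3:  x_3 = 33·2177+68·4·264 = 143649,  y_3 = 33·264+4·2177 = 17420
k=4:  x_4 = 33·143649+68·4·17420 = 9478657,  y_4 = 33·17420+4·143649 = 1149456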